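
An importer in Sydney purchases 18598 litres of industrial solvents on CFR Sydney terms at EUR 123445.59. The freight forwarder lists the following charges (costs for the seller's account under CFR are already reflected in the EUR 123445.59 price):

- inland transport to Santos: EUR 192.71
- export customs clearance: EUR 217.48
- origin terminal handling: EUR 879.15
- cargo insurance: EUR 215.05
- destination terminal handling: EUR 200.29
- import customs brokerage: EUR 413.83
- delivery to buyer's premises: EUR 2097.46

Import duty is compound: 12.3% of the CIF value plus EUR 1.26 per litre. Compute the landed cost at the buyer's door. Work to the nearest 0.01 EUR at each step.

CFR: the seller pays costs through ocean freight to the destination port, but not insurance.
Already in the invoice (seller's account under CFR): inland to port, export clearance, origin terminal — exclude.
CIF value = CFR price + insurance = 123445.59 + 215.05 = 123660.64
Ad valorem component: 123660.64 × 12.3% = 15210.26
Specific component: 18598 × 1.26 = 23433.48
Import duty = 15210.26 + 23433.48 = 38643.74
Buyer bears: insurance 215.05 + destination terminal 200.29 + brokerage 413.83 + delivery 2097.46 + duty 38643.74 = 41570.37
Landed cost = invoice 123445.59 + 41570.37 = 165015.96

Total landed cost: EUR 165015.96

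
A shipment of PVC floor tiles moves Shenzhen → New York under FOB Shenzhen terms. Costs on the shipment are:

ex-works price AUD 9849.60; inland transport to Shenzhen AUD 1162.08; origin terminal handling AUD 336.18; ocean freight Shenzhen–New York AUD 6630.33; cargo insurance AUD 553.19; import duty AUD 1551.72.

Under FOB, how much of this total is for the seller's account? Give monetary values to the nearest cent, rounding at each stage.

FOB: the seller bears costs until goods are on board at the origin port; the buyer bears freight, insurance and all costs thereafter.
Seller's account: goods 9849.60 + inland to port 1162.08 + origin terminal 336.18 = 11347.86
Buyer's account: freight 6630.33 + insurance 553.19 + duty 1551.72 = 8735.24

Seller's account: AUD 11347.86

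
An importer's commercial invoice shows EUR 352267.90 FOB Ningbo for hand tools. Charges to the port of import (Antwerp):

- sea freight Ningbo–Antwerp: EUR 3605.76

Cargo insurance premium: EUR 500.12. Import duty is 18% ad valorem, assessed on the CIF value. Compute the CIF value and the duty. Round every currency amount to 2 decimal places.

CIF value: EUR 356373.78; import duty: EUR 64147.28

CIF = FOB price + freight + insurance
CIF = 352267.90 + 3605.76 + 500.12 = 356373.78
Import duty = 356373.78 × 18% = 64147.28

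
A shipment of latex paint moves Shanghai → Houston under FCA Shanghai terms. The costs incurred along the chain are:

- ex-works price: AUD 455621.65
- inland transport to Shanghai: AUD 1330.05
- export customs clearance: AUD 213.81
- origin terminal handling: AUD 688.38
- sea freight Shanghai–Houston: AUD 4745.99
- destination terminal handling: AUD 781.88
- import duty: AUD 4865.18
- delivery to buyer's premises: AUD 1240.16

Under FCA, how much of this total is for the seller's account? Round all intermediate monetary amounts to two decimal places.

Seller's account: AUD 457165.51

FCA: the seller delivers export-cleared goods to the carrier; the buyer bears costs from that point.
Seller's account: goods 455621.65 + inland to port 1330.05 + export clearance 213.81 = 457165.51
Buyer's account: origin terminal 688.38 + freight 4745.99 + destination terminal 781.88 + duty 4865.18 + delivery 1240.16 = 12321.59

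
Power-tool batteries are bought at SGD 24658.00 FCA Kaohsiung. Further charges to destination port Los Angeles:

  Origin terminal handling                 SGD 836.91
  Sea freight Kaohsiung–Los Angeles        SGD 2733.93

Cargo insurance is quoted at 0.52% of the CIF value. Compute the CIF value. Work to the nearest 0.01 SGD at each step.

Let C be the CIF value. C = FCA price + pre-shipment costs + freight + 0.52% × C
C − 0.52% × C = 24658.00 + 836.91 + 2733.93
0.9948 × C = 28228.84
C = 28228.84 / 0.9948 = 28376.40
Insurance premium = 0.52% × 28376.40 = 147.56

CIF value: SGD 28376.40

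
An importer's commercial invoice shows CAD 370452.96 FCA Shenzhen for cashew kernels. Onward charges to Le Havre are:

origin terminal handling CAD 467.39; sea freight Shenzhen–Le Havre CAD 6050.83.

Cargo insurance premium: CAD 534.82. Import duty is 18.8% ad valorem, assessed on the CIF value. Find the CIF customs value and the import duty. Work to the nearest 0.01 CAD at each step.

CIF = FCA price + pre-shipment costs + freight + insurance
CIF = 370452.96 + 467.39 + 6050.83 + 534.82 = 377506.00
Import duty = 377506.00 × 18.8% = 70971.13

CIF value: CAD 377506.00; import duty: CAD 70971.13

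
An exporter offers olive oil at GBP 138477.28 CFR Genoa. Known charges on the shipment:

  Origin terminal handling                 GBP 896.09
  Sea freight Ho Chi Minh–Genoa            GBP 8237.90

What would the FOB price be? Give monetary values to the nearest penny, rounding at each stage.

FOB price: GBP 130239.38

Not relevant to the conversion: origin terminal — on the seller under both CFR and FOB; already in the CFR price and stays in the FOB price.
From CFR to FOB, the seller no longer bears: freight.
FOB price = 138477.28 − 8237.90 = 130239.38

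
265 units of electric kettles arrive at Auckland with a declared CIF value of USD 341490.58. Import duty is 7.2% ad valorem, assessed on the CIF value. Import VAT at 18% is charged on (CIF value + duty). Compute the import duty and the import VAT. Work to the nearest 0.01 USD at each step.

Import duty: USD 24587.32; import VAT: USD 65894.02

Import duty = 341490.58 × 7.2% = 24587.32
VAT base = CIF + duty = 341490.58 + 24587.32 = 366077.90
Import VAT = 366077.90 × 18% = 65894.02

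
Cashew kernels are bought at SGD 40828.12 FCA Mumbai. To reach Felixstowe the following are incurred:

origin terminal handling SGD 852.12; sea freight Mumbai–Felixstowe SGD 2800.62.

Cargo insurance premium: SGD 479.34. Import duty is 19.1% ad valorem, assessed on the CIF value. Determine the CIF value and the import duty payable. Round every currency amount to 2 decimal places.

CIF = FCA price + pre-shipment costs + freight + insurance
CIF = 40828.12 + 852.12 + 2800.62 + 479.34 = 44960.20
Import duty = 44960.20 × 19.1% = 8587.40

CIF value: SGD 44960.20; import duty: SGD 8587.40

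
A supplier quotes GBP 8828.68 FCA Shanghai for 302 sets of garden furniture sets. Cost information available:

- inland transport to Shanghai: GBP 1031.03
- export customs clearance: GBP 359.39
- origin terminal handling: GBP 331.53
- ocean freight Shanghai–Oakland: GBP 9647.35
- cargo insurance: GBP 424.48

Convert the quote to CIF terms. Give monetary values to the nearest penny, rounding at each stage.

CIF price: GBP 19232.04

Not relevant to the conversion: export clearance, inland to port — on the seller under both FCA and CIF; already in the FCA price and stays in the CIF price.
From FCA to CIF, the seller additionally bears: origin terminal, freight, insurance.
CIF price = 8828.68 + 331.53 + 9647.35 + 424.48 = 19232.04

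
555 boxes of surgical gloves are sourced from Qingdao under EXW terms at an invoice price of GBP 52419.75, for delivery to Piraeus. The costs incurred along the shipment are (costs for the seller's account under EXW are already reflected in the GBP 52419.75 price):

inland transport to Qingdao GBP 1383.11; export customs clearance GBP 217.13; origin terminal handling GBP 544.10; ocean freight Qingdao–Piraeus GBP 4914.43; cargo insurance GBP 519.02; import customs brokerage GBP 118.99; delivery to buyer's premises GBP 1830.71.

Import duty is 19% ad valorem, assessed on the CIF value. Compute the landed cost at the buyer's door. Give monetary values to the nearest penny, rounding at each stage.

EXW: the seller makes goods available at their premises; the buyer bears all onward costs.
CIF value = EXW price + inland to port + export clearance + origin terminal + freight + insurance = 52419.75 + 1383.11 + 217.13 + 544.10 + 4914.43 + 519.02 = 59997.54
Import duty = 59997.54 × 19% = 11399.53
Buyer bears: inland to port 1383.11 + export clearance 217.13 + origin terminal 544.10 + freight 4914.43 + insurance 519.02 + brokerage 118.99 + delivery 1830.71 + duty 11399.53 = 20927.02
Landed cost = invoice 52419.75 + 20927.02 = 73346.77

Total landed cost: GBP 73346.77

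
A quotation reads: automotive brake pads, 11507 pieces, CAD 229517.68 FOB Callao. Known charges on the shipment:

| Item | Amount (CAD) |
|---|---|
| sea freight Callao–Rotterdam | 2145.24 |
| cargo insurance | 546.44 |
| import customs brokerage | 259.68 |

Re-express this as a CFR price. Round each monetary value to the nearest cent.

Not relevant to the conversion: brokerage, insurance — on the buyer under both terms; not part of either seller's price.
From FOB to CFR, the seller additionally bears: freight.
CFR price = 229517.68 + 2145.24 = 231662.92

CFR price: CAD 231662.92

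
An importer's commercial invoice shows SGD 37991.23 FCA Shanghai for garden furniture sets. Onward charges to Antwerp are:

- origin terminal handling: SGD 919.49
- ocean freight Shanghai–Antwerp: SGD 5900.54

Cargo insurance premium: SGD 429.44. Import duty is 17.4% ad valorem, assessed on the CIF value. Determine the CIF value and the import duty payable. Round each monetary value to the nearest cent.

CIF value: SGD 45240.70; import duty: SGD 7871.88

CIF = FCA price + pre-shipment costs + freight + insurance
CIF = 37991.23 + 919.49 + 5900.54 + 429.44 = 45240.70
Import duty = 45240.70 × 17.4% = 7871.88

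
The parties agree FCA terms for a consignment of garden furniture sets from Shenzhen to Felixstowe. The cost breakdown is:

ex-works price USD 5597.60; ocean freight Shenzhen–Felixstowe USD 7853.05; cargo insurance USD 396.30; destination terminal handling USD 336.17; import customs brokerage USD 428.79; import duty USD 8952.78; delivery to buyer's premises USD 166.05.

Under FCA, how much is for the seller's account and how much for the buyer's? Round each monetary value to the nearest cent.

Seller: USD 5597.60; buyer: USD 18133.14

FCA: the seller delivers export-cleared goods to the carrier; the buyer bears costs from that point.
Seller's account: goods 5597.60 = 5597.60
Buyer's account: freight 7853.05 + insurance 396.30 + destination terminal 336.17 + brokerage 428.79 + duty 8952.78 + delivery 166.05 = 18133.14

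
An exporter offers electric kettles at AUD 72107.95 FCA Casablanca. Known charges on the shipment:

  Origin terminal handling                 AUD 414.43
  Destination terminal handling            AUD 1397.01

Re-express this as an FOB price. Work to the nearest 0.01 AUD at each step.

FOB price: AUD 72522.38

Not relevant to the conversion: destination terminal — on the buyer under both terms; not part of either seller's price.
From FCA to FOB, the seller additionally bears: origin terminal.
FOB price = 72107.95 + 414.43 = 72522.38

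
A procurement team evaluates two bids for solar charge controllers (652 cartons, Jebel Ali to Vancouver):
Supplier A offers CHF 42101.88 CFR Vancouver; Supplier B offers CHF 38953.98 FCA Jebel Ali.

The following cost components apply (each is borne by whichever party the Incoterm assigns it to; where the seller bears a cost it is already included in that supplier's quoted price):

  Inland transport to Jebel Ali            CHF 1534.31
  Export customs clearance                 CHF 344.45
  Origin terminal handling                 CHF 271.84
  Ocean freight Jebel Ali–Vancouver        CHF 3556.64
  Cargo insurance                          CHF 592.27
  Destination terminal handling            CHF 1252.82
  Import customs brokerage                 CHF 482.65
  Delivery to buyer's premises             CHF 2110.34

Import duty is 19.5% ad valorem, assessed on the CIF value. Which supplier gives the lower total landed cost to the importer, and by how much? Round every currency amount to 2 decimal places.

Supplier A (CFR):
CIF value = CFR price + insurance = 42101.88 + 592.27 = 42694.15
Import duty = 42694.15 × 19.5% = 8325.36
Buyer bears (A): 592.27 + 1252.82 + 482.65 + 2110.34 = 4438.08
Landed cost (A) = invoice 42101.88 + 4438.08 + duty 8325.36 = 54865.32
Supplier B (FCA):
CIF value = FCA price + origin terminal + freight + insurance = 38953.98 + 271.84 + 3556.64 + 592.27 = 43374.73
Import duty = 43374.73 × 19.5% = 8458.07
Buyer bears (B): 271.84 + 3556.64 + 592.27 + 1252.82 + 482.65 + 2110.34 = 8266.56
Landed cost (B) = invoice 38953.98 + 8266.56 + duty 8458.07 = 55678.61
Difference = |54865.32 − 55678.61| = 813.29

Supplier A is cheaper by CHF 813.29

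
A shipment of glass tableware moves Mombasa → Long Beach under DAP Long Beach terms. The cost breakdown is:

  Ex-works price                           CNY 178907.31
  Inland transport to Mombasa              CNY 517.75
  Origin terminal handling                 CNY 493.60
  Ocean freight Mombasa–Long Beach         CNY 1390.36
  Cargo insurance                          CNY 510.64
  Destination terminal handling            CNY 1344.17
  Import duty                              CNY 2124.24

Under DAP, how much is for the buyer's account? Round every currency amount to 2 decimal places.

Buyer's account: CNY 2124.24

DAP: the seller bears all costs to the named destination except import duty and clearance.
Seller's account: goods 178907.31 + inland to port 517.75 + origin terminal 493.60 + freight 1390.36 + insurance 510.64 + destination terminal 1344.17 = 183163.83
Buyer's account: duty 2124.24 = 2124.24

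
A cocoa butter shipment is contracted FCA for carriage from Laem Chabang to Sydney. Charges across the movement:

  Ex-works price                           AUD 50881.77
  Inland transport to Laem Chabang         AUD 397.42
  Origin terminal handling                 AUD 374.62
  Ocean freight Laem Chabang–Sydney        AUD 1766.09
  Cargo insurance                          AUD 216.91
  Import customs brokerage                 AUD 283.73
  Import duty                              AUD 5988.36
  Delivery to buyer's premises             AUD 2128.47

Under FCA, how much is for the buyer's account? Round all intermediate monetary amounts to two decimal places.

Buyer's account: AUD 10758.18

FCA: the seller delivers export-cleared goods to the carrier; the buyer bears costs from that point.
Seller's account: goods 50881.77 + inland to port 397.42 = 51279.19
Buyer's account: origin terminal 374.62 + freight 1766.09 + insurance 216.91 + brokerage 283.73 + duty 5988.36 + delivery 2128.47 = 10758.18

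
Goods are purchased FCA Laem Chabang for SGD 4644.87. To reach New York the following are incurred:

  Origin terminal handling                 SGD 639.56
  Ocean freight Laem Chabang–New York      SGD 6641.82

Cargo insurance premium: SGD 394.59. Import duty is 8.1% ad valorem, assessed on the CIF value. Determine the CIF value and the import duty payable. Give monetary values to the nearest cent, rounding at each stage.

CIF value: SGD 12320.84; import duty: SGD 997.99

CIF = FCA price + pre-shipment costs + freight + insurance
CIF = 4644.87 + 639.56 + 6641.82 + 394.59 = 12320.84
Import duty = 12320.84 × 8.1% = 997.99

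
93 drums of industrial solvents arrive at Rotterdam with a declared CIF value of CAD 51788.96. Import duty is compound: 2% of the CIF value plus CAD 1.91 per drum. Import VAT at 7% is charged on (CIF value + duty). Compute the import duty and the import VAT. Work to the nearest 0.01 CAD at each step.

Ad valorem component: 51788.96 × 2% = 1035.78
Specific component: 93 × 1.91 = 177.63
Import duty = 1035.78 + 177.63 = 1213.41
VAT base = CIF + duty = 51788.96 + 1213.41 = 53002.37
Import VAT = 53002.37 × 7% = 3710.17

Import duty: CAD 1213.41; import VAT: CAD 3710.17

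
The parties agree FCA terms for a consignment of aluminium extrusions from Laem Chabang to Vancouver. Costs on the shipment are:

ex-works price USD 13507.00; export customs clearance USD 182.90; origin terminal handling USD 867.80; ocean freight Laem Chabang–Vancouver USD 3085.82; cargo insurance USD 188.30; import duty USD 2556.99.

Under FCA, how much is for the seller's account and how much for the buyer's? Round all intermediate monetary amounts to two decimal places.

Seller: USD 13689.90; buyer: USD 6698.91

FCA: the seller delivers export-cleared goods to the carrier; the buyer bears costs from that point.
Seller's account: goods 13507.00 + export clearance 182.90 = 13689.90
Buyer's account: origin terminal 867.80 + freight 3085.82 + insurance 188.30 + duty 2556.99 = 6698.91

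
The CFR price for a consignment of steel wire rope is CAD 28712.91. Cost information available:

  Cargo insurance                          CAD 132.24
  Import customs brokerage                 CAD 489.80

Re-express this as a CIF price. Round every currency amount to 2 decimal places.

Not relevant to the conversion: brokerage — on the buyer under both terms; not part of either seller's price.
From CFR to CIF, the seller additionally bears: insurance.
CIF price = 28712.91 + 132.24 = 28845.15

CIF price: CAD 28845.15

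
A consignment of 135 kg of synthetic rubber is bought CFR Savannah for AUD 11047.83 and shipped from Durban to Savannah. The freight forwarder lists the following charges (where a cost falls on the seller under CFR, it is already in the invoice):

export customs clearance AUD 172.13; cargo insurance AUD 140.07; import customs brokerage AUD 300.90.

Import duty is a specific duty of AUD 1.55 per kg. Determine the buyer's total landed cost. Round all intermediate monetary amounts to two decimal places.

Total landed cost: AUD 11698.05

CFR: the seller pays costs through ocean freight to the destination port, but not insurance.
Already in the invoice (seller's account under CFR): export clearance — exclude.
CIF value = CFR price + insurance = 11047.83 + 140.07 = 11187.90
Import duty = 135 × 1.55 = 209.25
Buyer bears: insurance 140.07 + brokerage 300.90 + duty 209.25 = 650.22
Landed cost = invoice 11047.83 + 650.22 = 11698.05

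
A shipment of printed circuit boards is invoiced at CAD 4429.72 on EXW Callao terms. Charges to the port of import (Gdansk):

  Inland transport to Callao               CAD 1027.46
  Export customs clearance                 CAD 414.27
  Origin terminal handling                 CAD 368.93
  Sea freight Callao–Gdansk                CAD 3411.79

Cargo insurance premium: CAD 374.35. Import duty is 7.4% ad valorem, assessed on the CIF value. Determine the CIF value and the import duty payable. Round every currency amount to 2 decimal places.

CIF = EXW price + pre-shipment costs + freight + insurance
CIF = 4429.72 + 1027.46 + 414.27 + 368.93 + 3411.79 + 374.35 = 10026.52
Import duty = 10026.52 × 7.4% = 741.96

CIF value: CAD 10026.52; import duty: CAD 741.96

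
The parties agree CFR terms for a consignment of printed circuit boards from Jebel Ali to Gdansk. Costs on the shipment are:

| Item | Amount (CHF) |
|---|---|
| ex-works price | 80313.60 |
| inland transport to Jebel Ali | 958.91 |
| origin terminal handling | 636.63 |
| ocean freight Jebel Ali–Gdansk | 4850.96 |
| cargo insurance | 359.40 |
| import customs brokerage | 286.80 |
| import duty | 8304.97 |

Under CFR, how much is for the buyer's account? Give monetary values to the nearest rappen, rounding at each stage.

Buyer's account: CHF 8951.17

CFR: the seller pays costs through ocean freight to the destination port, but not insurance.
Seller's account: goods 80313.60 + inland to port 958.91 + origin terminal 636.63 + freight 4850.96 = 86760.10
Buyer's account: insurance 359.40 + brokerage 286.80 + duty 8304.97 = 8951.17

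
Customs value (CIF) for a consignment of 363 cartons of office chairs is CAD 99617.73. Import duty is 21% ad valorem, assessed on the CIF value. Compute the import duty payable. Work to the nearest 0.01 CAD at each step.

Import duty = 99617.73 × 21% = 20919.72

Import duty: CAD 20919.72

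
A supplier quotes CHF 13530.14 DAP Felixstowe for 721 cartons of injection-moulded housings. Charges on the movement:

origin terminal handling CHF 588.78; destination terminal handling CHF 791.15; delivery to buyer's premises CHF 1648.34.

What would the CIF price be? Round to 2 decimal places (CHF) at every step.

Not relevant to the conversion: origin terminal — on the seller under both DAP and CIF; already in the DAP price and stays in the CIF price.
From DAP to CIF, the seller no longer bears: destination terminal, delivery.
CIF price = 13530.14 − 791.15 − 1648.34 = 11090.65

CIF price: CHF 11090.65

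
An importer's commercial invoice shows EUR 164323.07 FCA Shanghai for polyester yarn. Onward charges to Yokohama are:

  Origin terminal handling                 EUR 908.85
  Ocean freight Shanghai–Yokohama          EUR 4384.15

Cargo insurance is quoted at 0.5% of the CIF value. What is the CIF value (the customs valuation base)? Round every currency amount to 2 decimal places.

Let C be the CIF value. C = FCA price + pre-shipment costs + freight + 0.5% × C
C − 0.5% × C = 164323.07 + 908.85 + 4384.15
0.995 × C = 169616.07
C = 169616.07 / 0.995 = 170468.41
Insurance premium = 0.5% × 170468.41 = 852.34

CIF value: EUR 170468.41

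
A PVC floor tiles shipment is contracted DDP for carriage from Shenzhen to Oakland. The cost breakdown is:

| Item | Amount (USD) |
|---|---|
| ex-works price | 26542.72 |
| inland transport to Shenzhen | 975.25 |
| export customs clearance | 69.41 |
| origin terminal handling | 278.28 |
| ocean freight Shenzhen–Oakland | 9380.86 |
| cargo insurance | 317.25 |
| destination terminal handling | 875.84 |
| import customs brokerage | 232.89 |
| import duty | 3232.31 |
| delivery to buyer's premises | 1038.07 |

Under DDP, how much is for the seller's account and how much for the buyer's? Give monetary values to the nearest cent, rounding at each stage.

Seller: USD 42942.88; buyer: USD 0.00

DDP: the seller bears all costs including import duty.
Seller's account: goods 26542.72 + inland to port 975.25 + export clearance 69.41 + origin terminal 278.28 + freight 9380.86 + insurance 317.25 + destination terminal 875.84 + brokerage 232.89 + duty 3232.31 + delivery 1038.07 = 42942.88
Buyer's account: 0.00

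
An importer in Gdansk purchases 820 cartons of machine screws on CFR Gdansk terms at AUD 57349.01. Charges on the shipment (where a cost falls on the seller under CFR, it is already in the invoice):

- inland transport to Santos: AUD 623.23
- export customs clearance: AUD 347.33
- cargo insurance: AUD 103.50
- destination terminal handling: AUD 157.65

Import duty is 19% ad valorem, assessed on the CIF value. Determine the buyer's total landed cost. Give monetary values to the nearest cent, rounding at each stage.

Total landed cost: AUD 68526.14

CFR: the seller pays costs through ocean freight to the destination port, but not insurance.
Already in the invoice (seller's account under CFR): inland to port, export clearance — exclude.
CIF value = CFR price + insurance = 57349.01 + 103.50 = 57452.51
Import duty = 57452.51 × 19% = 10915.98
Buyer bears: insurance 103.50 + destination terminal 157.65 + duty 10915.98 = 11177.13
Landed cost = invoice 57349.01 + 11177.13 = 68526.14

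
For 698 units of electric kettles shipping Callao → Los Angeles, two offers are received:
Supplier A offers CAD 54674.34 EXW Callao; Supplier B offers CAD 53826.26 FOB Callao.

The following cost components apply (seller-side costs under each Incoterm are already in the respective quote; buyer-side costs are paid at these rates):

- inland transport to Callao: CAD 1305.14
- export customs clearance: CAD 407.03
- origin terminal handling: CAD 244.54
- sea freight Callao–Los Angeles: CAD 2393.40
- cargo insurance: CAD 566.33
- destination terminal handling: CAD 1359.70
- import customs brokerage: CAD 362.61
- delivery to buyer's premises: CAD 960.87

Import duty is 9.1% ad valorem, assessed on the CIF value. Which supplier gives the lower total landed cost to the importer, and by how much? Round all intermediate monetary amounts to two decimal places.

Supplier B is cheaper by CAD 3060.02

Supplier A (EXW):
CIF value = EXW price + inland to port + export clearance + origin terminal + freight + insurance = 54674.34 + 1305.14 + 407.03 + 244.54 + 2393.40 + 566.33 = 59590.78
Import duty = 59590.78 × 9.1% = 5422.76
Buyer bears (A): 1305.14 + 407.03 + 244.54 + 2393.40 + 566.33 + 1359.70 + 362.61 + 960.87 = 7599.62
Landed cost (A) = invoice 54674.34 + 7599.62 + duty 5422.76 = 67696.72
Supplier B (FOB):
CIF value = FOB price + freight + insurance = 53826.26 + 2393.40 + 566.33 = 56785.99
Import duty = 56785.99 × 9.1% = 5167.53
Buyer bears (B): 2393.40 + 566.33 + 1359.70 + 362.61 + 960.87 = 5642.91
Landed cost (B) = invoice 53826.26 + 5642.91 + duty 5167.53 = 64636.70
Difference = |67696.72 − 64636.70| = 3060.02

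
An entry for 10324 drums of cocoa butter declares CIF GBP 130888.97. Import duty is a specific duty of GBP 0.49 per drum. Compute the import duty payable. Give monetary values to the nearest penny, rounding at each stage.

Import duty = 10324 × 0.49 = 5058.76

Import duty: GBP 5058.76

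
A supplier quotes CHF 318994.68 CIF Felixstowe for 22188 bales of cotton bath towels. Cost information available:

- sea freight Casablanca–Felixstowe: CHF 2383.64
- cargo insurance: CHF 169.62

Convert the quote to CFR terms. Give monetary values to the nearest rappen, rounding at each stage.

CFR price: CHF 318825.06

Not relevant to the conversion: freight — on the seller under both CIF and CFR; already in the CIF price and stays in the CFR price.
From CIF to CFR, the seller no longer bears: insurance.
CFR price = 318994.68 − 169.62 = 318825.06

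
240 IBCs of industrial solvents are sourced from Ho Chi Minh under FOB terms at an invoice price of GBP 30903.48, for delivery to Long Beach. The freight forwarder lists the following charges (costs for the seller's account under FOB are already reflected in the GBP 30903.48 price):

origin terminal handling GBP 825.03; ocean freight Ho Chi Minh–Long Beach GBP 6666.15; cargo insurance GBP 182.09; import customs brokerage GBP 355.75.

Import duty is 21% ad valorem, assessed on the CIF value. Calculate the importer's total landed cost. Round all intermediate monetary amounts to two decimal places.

Total landed cost: GBP 46035.33

FOB: the seller bears costs until goods are on board at the origin port; the buyer bears freight, insurance and all costs thereafter.
Already in the invoice (seller's account under FOB): origin terminal — exclude.
CIF value = FOB price + freight + insurance = 30903.48 + 6666.15 + 182.09 = 37751.72
Import duty = 37751.72 × 21% = 7927.86
Buyer bears: freight 6666.15 + insurance 182.09 + brokerage 355.75 + duty 7927.86 = 15131.85
Landed cost = invoice 30903.48 + 15131.85 = 46035.33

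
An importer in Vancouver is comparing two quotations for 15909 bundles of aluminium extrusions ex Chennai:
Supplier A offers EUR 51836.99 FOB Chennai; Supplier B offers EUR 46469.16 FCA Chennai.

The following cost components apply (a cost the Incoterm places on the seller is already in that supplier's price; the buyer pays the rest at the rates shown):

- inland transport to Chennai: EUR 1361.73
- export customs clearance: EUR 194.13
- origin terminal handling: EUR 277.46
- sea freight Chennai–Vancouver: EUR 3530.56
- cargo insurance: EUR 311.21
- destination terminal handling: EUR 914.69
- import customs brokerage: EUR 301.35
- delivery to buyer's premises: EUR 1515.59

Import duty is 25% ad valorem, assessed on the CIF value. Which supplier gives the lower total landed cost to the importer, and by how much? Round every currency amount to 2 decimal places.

Supplier B is cheaper by EUR 6362.96

Supplier A (FOB):
CIF value = FOB price + freight + insurance = 51836.99 + 3530.56 + 311.21 = 55678.76
Import duty = 55678.76 × 25% = 13919.69
Buyer bears (A): 3530.56 + 311.21 + 914.69 + 301.35 + 1515.59 = 6573.40
Landed cost (A) = invoice 51836.99 + 6573.40 + duty 13919.69 = 72330.08
Supplier B (FCA):
CIF value = FCA price + origin terminal + freight + insurance = 46469.16 + 277.46 + 3530.56 + 311.21 = 50588.39
Import duty = 50588.39 × 25% = 12647.10
Buyer bears (B): 277.46 + 3530.56 + 311.21 + 914.69 + 301.35 + 1515.59 = 6850.86
Landed cost (B) = invoice 46469.16 + 6850.86 + duty 12647.10 = 65967.12
Difference = |72330.08 − 65967.12| = 6362.96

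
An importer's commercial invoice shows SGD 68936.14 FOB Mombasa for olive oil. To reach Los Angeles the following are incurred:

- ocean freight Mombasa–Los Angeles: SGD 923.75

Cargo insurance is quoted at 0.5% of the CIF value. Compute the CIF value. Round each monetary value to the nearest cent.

Let C be the CIF value. C = FOB price + freight + 0.5% × C
C − 0.5% × C = 68936.14 + 923.75
0.995 × C = 69859.89
C = 69859.89 / 0.995 = 70210.94
Insurance premium = 0.5% × 70210.94 = 351.05

CIF value: SGD 70210.94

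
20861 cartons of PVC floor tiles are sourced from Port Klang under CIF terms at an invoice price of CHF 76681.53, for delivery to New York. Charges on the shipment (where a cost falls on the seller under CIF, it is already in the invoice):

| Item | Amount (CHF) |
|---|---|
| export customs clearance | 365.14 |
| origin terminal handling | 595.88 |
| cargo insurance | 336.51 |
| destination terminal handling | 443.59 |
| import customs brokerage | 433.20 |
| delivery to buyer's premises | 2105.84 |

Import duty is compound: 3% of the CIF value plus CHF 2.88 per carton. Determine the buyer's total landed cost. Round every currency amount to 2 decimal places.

Total landed cost: CHF 142044.29

CIF: the seller pays costs through ocean freight and marine insurance to the destination port.
Already in the invoice (seller's account under CIF): export clearance, origin terminal, insurance — exclude.
The CIF price already equals the CIF value: 76681.53
Ad valorem component: 76681.53 × 3% = 2300.45
Specific component: 20861 × 2.88 = 60079.68
Import duty = 2300.45 + 60079.68 = 62380.13
Buyer bears: destination terminal 443.59 + brokerage 433.20 + delivery 2105.84 + duty 62380.13 = 65362.76
Landed cost = invoice 76681.53 + 65362.76 = 142044.29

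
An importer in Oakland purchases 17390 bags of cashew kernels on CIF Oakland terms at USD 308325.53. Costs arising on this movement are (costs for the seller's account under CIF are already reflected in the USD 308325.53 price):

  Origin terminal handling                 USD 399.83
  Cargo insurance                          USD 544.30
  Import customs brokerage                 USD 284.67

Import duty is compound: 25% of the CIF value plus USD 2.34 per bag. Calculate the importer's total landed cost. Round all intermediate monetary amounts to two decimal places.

Total landed cost: USD 426384.18

CIF: the seller pays costs through ocean freight and marine insurance to the destination port.
Already in the invoice (seller's account under CIF): origin terminal, insurance — exclude.
The CIF price already equals the CIF value: 308325.53
Ad valorem component: 308325.53 × 25% = 77081.38
Specific component: 17390 × 2.34 = 40692.60
Import duty = 77081.38 + 40692.60 = 117773.98
Buyer bears: brokerage 284.67 + duty 117773.98 = 118058.65
Landed cost = invoice 308325.53 + 118058.65 = 426384.18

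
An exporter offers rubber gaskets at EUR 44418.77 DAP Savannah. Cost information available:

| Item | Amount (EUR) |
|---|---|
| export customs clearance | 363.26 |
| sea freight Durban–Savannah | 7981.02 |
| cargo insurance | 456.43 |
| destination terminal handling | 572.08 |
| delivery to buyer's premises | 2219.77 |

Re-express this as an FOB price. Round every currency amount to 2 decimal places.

Not relevant to the conversion: export clearance — on the seller under both DAP and FOB; already in the DAP price and stays in the FOB price.
From DAP to FOB, the seller no longer bears: freight, insurance, destination terminal, delivery.
FOB price = 44418.77 − 7981.02 − 456.43 − 572.08 − 2219.77 = 33189.47

FOB price: EUR 33189.47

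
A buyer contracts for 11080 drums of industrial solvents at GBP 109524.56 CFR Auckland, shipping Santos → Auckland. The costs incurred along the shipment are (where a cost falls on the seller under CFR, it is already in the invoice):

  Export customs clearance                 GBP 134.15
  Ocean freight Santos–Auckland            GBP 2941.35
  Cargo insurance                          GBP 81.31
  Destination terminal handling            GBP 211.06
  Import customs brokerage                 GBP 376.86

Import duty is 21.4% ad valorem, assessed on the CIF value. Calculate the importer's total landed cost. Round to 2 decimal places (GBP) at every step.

CFR: the seller pays costs through ocean freight to the destination port, but not insurance.
Already in the invoice (seller's account under CFR): export clearance, freight — exclude.
CIF value = CFR price + insurance = 109524.56 + 81.31 = 109605.87
Import duty = 109605.87 × 21.4% = 23455.66
Buyer bears: insurance 81.31 + destination terminal 211.06 + brokerage 376.86 + duty 23455.66 = 24124.89
Landed cost = invoice 109524.56 + 24124.89 = 133649.45

Total landed cost: GBP 133649.45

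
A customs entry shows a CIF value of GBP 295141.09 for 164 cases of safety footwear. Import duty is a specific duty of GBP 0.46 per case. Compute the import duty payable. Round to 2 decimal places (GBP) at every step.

Import duty = 164 × 0.46 = 75.44

Import duty: GBP 75.44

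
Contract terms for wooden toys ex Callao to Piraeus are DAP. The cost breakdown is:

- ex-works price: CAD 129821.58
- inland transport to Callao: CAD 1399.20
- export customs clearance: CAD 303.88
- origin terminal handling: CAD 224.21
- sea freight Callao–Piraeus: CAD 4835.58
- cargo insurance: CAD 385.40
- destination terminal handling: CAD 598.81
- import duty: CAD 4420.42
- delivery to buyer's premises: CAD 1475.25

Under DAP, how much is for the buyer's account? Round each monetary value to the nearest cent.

Buyer's account: CAD 4420.42

DAP: the seller bears all costs to the named destination except import duty and clearance.
Seller's account: goods 129821.58 + inland to port 1399.20 + export clearance 303.88 + origin terminal 224.21 + freight 4835.58 + insurance 385.40 + destination terminal 598.81 + delivery 1475.25 = 139043.91
Buyer's account: duty 4420.42 = 4420.42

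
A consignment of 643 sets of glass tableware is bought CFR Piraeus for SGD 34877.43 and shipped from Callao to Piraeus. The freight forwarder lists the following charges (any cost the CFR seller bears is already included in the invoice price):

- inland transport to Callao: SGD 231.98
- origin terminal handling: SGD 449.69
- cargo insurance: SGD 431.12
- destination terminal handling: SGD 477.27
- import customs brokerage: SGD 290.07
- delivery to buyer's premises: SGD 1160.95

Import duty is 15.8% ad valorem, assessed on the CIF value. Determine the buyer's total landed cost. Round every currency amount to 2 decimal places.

Total landed cost: SGD 42815.59

CFR: the seller pays costs through ocean freight to the destination port, but not insurance.
Already in the invoice (seller's account under CFR): inland to port, origin terminal — exclude.
CIF value = CFR price + insurance = 34877.43 + 431.12 = 35308.55
Import duty = 35308.55 × 15.8% = 5578.75
Buyer bears: insurance 431.12 + destination terminal 477.27 + brokerage 290.07 + delivery 1160.95 + duty 5578.75 = 7938.16
Landed cost = invoice 34877.43 + 7938.16 = 42815.59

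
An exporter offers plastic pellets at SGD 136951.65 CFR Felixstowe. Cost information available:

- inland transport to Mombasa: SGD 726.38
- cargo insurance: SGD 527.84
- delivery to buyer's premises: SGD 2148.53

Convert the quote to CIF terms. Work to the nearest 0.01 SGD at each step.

Not relevant to the conversion: inland to port — on the seller under both CFR and CIF; already in the CFR price and stays in the CIF price. delivery — on the buyer under both terms; not part of either seller's price.
From CFR to CIF, the seller additionally bears: insurance.
CIF price = 136951.65 + 527.84 = 137479.49

CIF price: SGD 137479.49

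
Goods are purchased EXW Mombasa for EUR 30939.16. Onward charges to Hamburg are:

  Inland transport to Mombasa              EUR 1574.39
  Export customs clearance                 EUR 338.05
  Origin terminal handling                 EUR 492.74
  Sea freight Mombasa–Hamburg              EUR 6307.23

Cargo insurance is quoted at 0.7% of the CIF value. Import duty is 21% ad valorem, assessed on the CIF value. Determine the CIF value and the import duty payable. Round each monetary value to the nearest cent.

CIF value: EUR 39931.09; import duty: EUR 8385.53

Let C be the CIF value. C = EXW price + pre-shipment costs + freight + 0.7% × C
C − 0.7% × C = 30939.16 + 1574.39 + 338.05 + 492.74 + 6307.23
0.993 × C = 39651.57
C = 39651.57 / 0.993 = 39931.09
Insurance premium = 0.7% × 39931.09 = 279.52
Import duty = 39931.09 × 21% = 8385.53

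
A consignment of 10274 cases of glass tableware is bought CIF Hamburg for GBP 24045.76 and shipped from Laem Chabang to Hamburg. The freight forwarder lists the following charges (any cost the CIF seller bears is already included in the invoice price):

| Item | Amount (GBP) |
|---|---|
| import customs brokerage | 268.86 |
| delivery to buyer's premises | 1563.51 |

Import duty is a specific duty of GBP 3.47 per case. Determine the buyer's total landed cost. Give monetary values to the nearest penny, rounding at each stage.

Total landed cost: GBP 61528.91

CIF: the seller pays costs through ocean freight and marine insurance to the destination port.
The CIF price already equals the CIF value: 24045.76
Import duty = 10274 × 3.47 = 35650.78
Buyer bears: brokerage 268.86 + delivery 1563.51 + duty 35650.78 = 37483.15
Landed cost = invoice 24045.76 + 37483.15 = 61528.91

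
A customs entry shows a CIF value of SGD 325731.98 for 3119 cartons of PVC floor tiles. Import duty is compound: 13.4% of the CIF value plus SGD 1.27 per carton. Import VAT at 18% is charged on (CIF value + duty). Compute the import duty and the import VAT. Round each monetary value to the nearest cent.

Ad valorem component: 325731.98 × 13.4% = 43648.09
Specific component: 3119 × 1.27 = 3961.13
Import duty = 43648.09 + 3961.13 = 47609.22
VAT base = CIF + duty = 325731.98 + 47609.22 = 373341.20
Import VAT = 373341.20 × 18% = 67201.42

Import duty: SGD 47609.22; import VAT: SGD 67201.42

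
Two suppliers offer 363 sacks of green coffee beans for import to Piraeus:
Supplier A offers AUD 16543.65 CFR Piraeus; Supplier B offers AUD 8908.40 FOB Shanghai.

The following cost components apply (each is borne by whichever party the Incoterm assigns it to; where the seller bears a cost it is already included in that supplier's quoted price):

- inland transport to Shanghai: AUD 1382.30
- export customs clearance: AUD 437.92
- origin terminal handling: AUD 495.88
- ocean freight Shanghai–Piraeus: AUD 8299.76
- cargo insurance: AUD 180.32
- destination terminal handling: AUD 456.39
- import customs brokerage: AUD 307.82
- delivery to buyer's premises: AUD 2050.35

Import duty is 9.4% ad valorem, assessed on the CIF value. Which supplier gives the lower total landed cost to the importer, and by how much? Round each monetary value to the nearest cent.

Supplier A is cheaper by AUD 726.98

Supplier A (CFR):
CIF value = CFR price + insurance = 16543.65 + 180.32 = 16723.97
Import duty = 16723.97 × 9.4% = 1572.05
Buyer bears (A): 180.32 + 456.39 + 307.82 + 2050.35 = 2994.88
Landed cost (A) = invoice 16543.65 + 2994.88 + duty 1572.05 = 21110.58
Supplier B (FOB):
CIF value = FOB price + freight + insurance = 8908.40 + 8299.76 + 180.32 = 17388.48
Import duty = 17388.48 × 9.4% = 1634.52
Buyer bears (B): 8299.76 + 180.32 + 456.39 + 307.82 + 2050.35 = 11294.64
Landed cost (B) = invoice 8908.40 + 11294.64 + duty 1634.52 = 21837.56
Difference = |21110.58 − 21837.56| = 726.98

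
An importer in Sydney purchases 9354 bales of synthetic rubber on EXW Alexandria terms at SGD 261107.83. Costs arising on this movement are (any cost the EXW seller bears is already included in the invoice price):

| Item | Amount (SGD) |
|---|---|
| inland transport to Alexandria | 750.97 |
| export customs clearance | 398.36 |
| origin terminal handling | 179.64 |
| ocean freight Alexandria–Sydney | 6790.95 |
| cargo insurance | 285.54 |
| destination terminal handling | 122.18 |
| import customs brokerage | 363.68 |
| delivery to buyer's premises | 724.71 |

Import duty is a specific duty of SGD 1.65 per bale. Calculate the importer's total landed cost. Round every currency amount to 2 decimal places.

Total landed cost: SGD 286157.96

EXW: the seller makes goods available at their premises; the buyer bears all onward costs.
CIF value = EXW price + inland to port + export clearance + origin terminal + freight + insurance = 261107.83 + 750.97 + 398.36 + 179.64 + 6790.95 + 285.54 = 269513.29
Import duty = 9354 × 1.65 = 15434.10
Buyer bears: inland to port 750.97 + export clearance 398.36 + origin terminal 179.64 + freight 6790.95 + insurance 285.54 + destination terminal 122.18 + brokerage 363.68 + delivery 724.71 + duty 15434.10 = 25050.13
Landed cost = invoice 261107.83 + 25050.13 = 286157.96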